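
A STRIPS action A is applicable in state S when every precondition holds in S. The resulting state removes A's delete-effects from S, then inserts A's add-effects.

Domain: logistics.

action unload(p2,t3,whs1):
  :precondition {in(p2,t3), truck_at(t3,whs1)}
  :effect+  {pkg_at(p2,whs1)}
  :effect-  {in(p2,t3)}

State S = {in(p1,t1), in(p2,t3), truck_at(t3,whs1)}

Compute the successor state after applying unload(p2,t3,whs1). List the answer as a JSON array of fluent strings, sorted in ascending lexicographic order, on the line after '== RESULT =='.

Progress:
  pre ⊆ S: {in(p2,t3), truck_at(t3,whs1)} ⊆ S  — applicable
  S \ del = {in(p1,t1), truck_at(t3,whs1)}
  ∪ add   = {in(p1,t1), pkg_at(p2,whs1), truck_at(t3,whs1)}

== RESULT ==
["in(p1,t1)", "pkg_at(p2,whs1)", "truck_at(t3,whs1)"]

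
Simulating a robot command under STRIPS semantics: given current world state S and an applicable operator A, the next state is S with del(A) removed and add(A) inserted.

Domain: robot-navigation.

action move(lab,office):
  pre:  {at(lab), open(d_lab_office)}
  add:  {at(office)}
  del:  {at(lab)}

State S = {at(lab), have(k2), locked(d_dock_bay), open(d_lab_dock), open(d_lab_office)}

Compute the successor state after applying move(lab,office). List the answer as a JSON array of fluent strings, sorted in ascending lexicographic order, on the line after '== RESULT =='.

Compute (S \ del) ∪ add:
  pre ⊆ S: {at(lab), open(d_lab_office)} ⊆ S  — applicable
  S \ del = {have(k2), locked(d_dock_bay), open(d_lab_dock), open(d_lab_office)}
  ∪ add   = {at(office), have(k2), locked(d_dock_bay), open(d_lab_dock), open(d_lab_office)}

== RESULT ==
["at(office)", "have(k2)", "locked(d_dock_bay)", "open(d_lab_dock)", "open(d_lab_office)"]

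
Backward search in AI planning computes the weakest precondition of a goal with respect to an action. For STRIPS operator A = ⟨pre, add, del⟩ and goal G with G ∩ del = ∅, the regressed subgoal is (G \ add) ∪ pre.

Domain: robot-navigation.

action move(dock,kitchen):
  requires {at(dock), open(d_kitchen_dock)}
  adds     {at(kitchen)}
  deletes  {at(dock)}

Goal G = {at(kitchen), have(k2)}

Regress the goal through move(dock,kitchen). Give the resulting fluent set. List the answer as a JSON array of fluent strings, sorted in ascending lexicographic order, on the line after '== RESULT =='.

Compute (G \ add) ∪ pre:
  G ∩ del = {}  (empty — regression defined)
  G \ add = {at(kitchen), have(k2)} \ {at(kitchen)} = {have(k2)}
  ∪ pre   = {have(k2)} ∪ {at(dock), open(d_kitchen_dock)}
          = {at(dock), have(k2), open(d_kitchen_dock)}

== RESULT ==
["at(dock)", "have(k2)", "open(d_kitchen_dock)"]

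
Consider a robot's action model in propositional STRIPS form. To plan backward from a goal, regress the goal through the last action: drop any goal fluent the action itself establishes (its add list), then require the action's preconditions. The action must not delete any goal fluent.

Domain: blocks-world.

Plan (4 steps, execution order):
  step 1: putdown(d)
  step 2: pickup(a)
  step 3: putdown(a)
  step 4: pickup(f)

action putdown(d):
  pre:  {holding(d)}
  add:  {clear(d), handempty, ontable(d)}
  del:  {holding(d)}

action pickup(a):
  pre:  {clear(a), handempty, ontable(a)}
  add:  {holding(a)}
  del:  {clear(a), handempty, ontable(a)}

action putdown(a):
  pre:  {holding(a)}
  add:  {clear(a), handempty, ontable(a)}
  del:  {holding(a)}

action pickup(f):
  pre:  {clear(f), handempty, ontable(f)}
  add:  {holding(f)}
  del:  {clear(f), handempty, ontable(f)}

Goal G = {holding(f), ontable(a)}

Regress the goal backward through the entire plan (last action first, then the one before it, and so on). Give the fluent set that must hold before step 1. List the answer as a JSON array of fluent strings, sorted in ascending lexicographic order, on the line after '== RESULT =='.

Work backward from the goal:
  through step 4 (pickup(f)): drop {holding(f)}, keep {ontable(a)}, require {clear(f), handempty, ontable(f)}
    → {clear(f), handempty, ontable(a), ontable(f)}
  through step 3 (putdown(a)): drop {handempty, ontable(a)}, keep {clear(f), ontable(f)}, require {holding(a)}
    → {clear(f), holding(a), ontable(f)}
  through step 2 (pickup(a)): drop {holding(a)}, keep {clear(f), ontable(f)}, require {clear(a), handempty, ontable(a)}
    → {clear(a), clear(f), handempty, ontable(a), ontable(f)}
  through step 1 (putdown(d)): drop {handempty}, keep {clear(a), clear(f), ontable(a), ontable(f)}, require {holding(d)}
    → {clear(a), clear(f), holding(d), ontable(a), ontable(f)}

== RESULT ==
["clear(a)", "clear(f)", "holding(d)", "ontable(a)", "ontable(f)"]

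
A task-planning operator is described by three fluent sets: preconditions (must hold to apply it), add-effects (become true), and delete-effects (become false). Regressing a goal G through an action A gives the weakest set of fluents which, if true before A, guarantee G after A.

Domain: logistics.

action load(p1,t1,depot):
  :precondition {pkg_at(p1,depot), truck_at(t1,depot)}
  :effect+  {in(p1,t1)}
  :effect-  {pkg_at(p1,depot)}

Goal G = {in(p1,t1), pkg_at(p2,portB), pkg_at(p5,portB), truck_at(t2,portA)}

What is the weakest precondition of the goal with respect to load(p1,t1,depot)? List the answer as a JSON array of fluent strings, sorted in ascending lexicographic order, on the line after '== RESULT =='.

Compute (G \ add) ∪ pre:
  G ∩ del = {}  (empty — regression defined)
  G \ add = {in(p1,t1), pkg_at(p2,portB), pkg_at(p5,portB), truck_at(t2,portA)} \ {in(p1,t1)} = {pkg_at(p2,portB), pkg_at(p5,portB), truck_at(t2,portA)}
  ∪ pre   = {pkg_at(p2,portB), pkg_at(p5,portB), truck_at(t2,portA)} ∪ {pkg_at(p1,depot), truck_at(t1,depot)}
          = {pkg_at(p1,depot), pkg_at(p2,portB), pkg_at(p5,portB), truck_at(t1,depot), truck_at(t2,portA)}

== RESULT ==
["pkg_at(p1,depot)", "pkg_at(p2,portB)", "pkg_at(p5,portB)", "truck_at(t1,depot)", "truck_at(t2,portA)"]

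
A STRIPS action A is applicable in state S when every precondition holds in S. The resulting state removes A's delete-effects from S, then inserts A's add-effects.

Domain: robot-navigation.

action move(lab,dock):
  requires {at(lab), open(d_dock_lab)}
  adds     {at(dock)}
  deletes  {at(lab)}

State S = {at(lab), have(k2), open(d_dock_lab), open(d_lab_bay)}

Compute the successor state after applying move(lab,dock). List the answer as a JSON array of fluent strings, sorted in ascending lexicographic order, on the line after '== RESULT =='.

Compute (S \ del) ∪ add:
  pre ⊆ S: {at(lab), open(d_dock_lab)} ⊆ S  — applicable
  S \ del = {have(k2), open(d_dock_lab), open(d_lab_bay)}
  ∪ add   = {at(dock), have(k2), open(d_dock_lab), open(d_lab_bay)}

== RESULT ==
["at(dock)", "have(k2)", "open(d_dock_lab)", "open(d_lab_bay)"]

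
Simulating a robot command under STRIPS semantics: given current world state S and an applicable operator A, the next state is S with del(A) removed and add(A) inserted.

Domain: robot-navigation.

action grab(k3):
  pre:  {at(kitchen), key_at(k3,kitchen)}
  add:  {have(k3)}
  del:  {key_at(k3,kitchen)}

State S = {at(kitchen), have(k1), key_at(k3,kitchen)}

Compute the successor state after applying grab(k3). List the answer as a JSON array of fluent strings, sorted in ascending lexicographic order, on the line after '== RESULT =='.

Compute (S \ del) ∪ add:
  pre ⊆ S: {at(kitchen), key_at(k3,kitchen)} ⊆ S  — applicable
  S \ del = {at(kitchen), have(k1)}
  ∪ add   = {at(kitchen), have(k1), have(k3)}

== RESULT ==
["at(kitchen)", "have(k1)", "have(k3)"]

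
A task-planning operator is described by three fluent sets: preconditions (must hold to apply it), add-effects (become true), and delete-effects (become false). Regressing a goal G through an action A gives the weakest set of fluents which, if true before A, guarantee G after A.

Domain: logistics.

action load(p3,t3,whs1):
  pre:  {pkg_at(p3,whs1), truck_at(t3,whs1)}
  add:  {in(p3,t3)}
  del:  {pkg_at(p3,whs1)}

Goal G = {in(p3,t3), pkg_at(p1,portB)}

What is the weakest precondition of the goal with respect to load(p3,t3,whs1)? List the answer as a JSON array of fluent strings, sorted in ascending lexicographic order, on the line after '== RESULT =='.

Compute (G \ add) ∪ pre:
  G ∩ del = {}  (empty — regression defined)
  G \ add = {in(p3,t3), pkg_at(p1,portB)} \ {in(p3,t3)} = {pkg_at(p1,portB)}
  ∪ pre   = {pkg_at(p1,portB)} ∪ {pkg_at(p3,whs1), truck_at(t3,whs1)}
          = {pkg_at(p1,portB), pkg_at(p3,whs1), truck_at(t3,whs1)}

== RESULT ==
["pkg_at(p1,portB)", "pkg_at(p3,whs1)", "truck_at(t3,whs1)"]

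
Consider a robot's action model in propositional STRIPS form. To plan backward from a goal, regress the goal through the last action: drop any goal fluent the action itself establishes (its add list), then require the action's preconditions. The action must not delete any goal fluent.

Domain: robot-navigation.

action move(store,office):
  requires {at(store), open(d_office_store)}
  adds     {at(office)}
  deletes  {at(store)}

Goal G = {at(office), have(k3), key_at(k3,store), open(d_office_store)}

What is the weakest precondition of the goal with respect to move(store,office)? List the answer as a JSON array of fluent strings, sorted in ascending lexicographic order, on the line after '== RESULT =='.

Regress:
  G ∩ del = {}  (empty — regression defined)
  G \ add = {at(office), have(k3), key_at(k3,store), open(d_office_store)} \ {at(office)} = {have(k3), key_at(k3,store), open(d_office_store)}
  ∪ pre   = {have(k3), key_at(k3,store), open(d_office_store)} ∪ {at(store), open(d_office_store)}
          = {at(store), have(k3), key_at(k3,store), open(d_office_store)}

== RESULT ==
["at(store)", "have(k3)", "key_at(k3,store)", "open(d_office_store)"]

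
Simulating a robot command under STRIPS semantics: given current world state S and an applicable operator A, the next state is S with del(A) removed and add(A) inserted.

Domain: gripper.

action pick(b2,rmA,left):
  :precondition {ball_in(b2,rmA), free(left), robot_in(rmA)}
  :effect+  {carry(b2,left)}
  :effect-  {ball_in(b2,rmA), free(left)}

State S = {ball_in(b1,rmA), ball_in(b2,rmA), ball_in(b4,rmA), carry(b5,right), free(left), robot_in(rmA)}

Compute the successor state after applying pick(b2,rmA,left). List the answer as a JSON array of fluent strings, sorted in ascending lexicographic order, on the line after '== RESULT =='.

Progress:
  pre ⊆ S: {ball_in(b2,rmA), free(left), robot_in(rmA)} ⊆ S  — applicable
  S \ del = {ball_in(b1,rmA), ball_in(b4,rmA), carry(b5,right), robot_in(rmA)}
  ∪ add   = {ball_in(b1,rmA), ball_in(b4,rmA), carry(b2,left), carry(b5,right), robot_in(rmA)}

== RESULT ==
["ball_in(b1,rmA)", "ball_in(b4,rmA)", "carry(b2,left)", "carry(b5,right)", "robot_in(rmA)"]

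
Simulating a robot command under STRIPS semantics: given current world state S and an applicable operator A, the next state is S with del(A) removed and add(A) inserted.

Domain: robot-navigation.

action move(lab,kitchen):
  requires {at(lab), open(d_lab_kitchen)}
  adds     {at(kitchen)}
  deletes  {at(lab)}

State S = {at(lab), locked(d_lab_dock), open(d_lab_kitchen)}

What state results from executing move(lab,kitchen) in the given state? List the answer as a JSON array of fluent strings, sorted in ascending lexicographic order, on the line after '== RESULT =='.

Progress:
  pre ⊆ S: {at(lab), open(d_lab_kitchen)} ⊆ S  — applicable
  S \ del = {locked(d_lab_dock), open(d_lab_kitchen)}
  ∪ add   = {at(kitchen), locked(d_lab_dock), open(d_lab_kitchen)}

== RESULT ==
["at(kitchen)", "locked(d_lab_dock)", "open(d_lab_kitchen)"]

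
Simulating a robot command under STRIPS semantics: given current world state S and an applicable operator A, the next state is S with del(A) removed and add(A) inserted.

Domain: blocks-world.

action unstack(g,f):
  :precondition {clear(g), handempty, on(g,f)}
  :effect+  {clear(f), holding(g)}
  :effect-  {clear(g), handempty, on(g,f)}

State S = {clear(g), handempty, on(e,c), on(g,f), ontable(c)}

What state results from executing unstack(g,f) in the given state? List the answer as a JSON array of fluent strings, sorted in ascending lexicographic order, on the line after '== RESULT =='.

Progress:
  pre ⊆ S: {clear(g), handempty, on(g,f)} ⊆ S  — applicable
  S \ del = {on(e,c), ontable(c)}
  ∪ add   = {clear(f), holding(g), on(e,c), ontable(c)}

== RESULT ==
["clear(f)", "holding(g)", "on(e,c)", "ontable(c)"]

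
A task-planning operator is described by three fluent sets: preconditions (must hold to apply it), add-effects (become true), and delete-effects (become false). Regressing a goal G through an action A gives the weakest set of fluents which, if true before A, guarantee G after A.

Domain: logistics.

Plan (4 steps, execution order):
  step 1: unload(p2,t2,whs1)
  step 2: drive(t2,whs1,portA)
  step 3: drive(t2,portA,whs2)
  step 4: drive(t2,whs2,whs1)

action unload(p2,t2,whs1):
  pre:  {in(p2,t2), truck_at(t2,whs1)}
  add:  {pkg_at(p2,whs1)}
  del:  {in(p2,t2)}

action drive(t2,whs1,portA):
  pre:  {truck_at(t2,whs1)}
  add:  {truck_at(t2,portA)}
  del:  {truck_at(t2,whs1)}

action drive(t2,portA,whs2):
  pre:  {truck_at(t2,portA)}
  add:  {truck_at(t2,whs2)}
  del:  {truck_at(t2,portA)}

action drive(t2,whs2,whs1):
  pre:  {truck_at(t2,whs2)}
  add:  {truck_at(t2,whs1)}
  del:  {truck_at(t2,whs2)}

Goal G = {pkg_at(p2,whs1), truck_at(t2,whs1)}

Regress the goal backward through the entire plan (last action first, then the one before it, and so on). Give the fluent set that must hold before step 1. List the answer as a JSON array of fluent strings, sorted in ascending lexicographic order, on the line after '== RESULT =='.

Regress step by step:
  through step 4 (drive(t2,whs2,whs1)): drop {truck_at(t2,whs1)}, keep {pkg_at(p2,whs1)}, require {truck_at(t2,whs2)}
    → {pkg_at(p2,whs1), truck_at(t2,whs2)}
  through step 3 (drive(t2,portA,whs2)): drop {truck_at(t2,whs2)}, keep {pkg_at(p2,whs1)}, require {truck_at(t2,portA)}
    → {pkg_at(p2,whs1), truck_at(t2,portA)}
  through step 2 (drive(t2,whs1,portA)): drop {truck_at(t2,portA)}, keep {pkg_at(p2,whs1)}, require {truck_at(t2,whs1)}
    → {pkg_at(p2,whs1), truck_at(t2,whs1)}
  through step 1 (unload(p2,t2,whs1)): drop {pkg_at(p2,whs1)}, keep {truck_at(t2,whs1)}, require {in(p2,t2), truck_at(t2,whs1)}
    → {in(p2,t2), truck_at(t2,whs1)}

== RESULT ==
["in(p2,t2)", "truck_at(t2,whs1)"]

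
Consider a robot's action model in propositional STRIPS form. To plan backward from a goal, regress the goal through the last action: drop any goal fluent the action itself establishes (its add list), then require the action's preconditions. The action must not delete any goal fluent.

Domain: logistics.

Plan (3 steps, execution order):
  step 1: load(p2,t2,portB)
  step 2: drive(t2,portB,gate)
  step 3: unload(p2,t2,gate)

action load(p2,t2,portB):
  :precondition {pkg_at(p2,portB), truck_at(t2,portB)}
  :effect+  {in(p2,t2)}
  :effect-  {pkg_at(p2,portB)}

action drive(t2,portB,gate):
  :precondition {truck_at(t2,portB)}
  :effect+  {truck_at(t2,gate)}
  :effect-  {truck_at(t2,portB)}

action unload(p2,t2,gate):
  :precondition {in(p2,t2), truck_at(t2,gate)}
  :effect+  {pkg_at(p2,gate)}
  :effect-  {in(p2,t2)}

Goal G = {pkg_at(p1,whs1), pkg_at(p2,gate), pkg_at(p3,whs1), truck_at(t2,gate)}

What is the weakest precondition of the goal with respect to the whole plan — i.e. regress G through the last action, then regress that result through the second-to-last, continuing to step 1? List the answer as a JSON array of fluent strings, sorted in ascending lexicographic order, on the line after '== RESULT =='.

Work backward from the goal:
  through step 3 (unload(p2,t2,gate)): drop {pkg_at(p2,gate)}, keep {pkg_at(p1,whs1), pkg_at(p3,whs1), truck_at(t2,gate)}, require {in(p2,t2), truck_at(t2,gate)}
    → {in(p2,t2), pkg_at(p1,whs1), pkg_at(p3,whs1), truck_at(t2,gate)}
  through step 2 (drive(t2,portB,gate)): drop {truck_at(t2,gate)}, keep {in(p2,t2), pkg_at(p1,whs1), pkg_at(p3,whs1)}, require {truck_at(t2,portB)}
    → {in(p2,t2), pkg_at(p1,whs1), pkg_at(p3,whs1), truck_at(t2,portB)}
  through step 1 (load(p2,t2,portB)): drop {in(p2,t2)}, keep {pkg_at(p1,whs1), pkg_at(p3,whs1), truck_at(t2,portB)}, require {pkg_at(p2,portB), truck_at(t2,portB)}
    → {pkg_at(p1,whs1), pkg_at(p2,portB), pkg_at(p3,whs1), truck_at(t2,portB)}

== RESULT ==
["pkg_at(p1,whs1)", "pkg_at(p2,portB)", "pkg_at(p3,whs1)", "truck_at(t2,portB)"]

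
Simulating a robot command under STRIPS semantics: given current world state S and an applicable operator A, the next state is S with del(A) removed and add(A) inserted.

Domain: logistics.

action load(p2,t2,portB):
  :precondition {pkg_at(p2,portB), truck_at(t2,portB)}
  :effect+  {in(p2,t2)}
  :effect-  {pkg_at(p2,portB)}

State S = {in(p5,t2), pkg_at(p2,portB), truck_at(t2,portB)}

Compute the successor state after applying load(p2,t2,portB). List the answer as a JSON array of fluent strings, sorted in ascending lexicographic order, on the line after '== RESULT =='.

Compute (S \ del) ∪ add:
  pre ⊆ S: {pkg_at(p2,portB), truck_at(t2,portB)} ⊆ S  — applicable
  S \ del = {in(p5,t2), truck_at(t2,portB)}
  ∪ add   = {in(p2,t2), in(p5,t2), truck_at(t2,portB)}

== RESULT ==
["in(p2,t2)", "in(p5,t2)", "truck_at(t2,portB)"]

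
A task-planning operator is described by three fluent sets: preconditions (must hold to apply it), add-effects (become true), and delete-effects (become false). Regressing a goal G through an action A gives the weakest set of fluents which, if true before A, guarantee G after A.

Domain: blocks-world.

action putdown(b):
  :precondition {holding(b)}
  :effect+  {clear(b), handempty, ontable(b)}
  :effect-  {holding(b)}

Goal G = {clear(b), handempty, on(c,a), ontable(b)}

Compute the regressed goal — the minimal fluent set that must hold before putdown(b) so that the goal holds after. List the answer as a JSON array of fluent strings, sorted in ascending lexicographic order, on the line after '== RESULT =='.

Compute (G \ add) ∪ pre:
  G ∩ del = {}  (empty — regression defined)
  G \ add = {clear(b), handempty, on(c,a), ontable(b)} \ {clear(b), handempty, ontable(b)} = {on(c,a)}
  ∪ pre   = {on(c,a)} ∪ {holding(b)}
          = {holding(b), on(c,a)}

== RESULT ==
["holding(b)", "on(c,a)"]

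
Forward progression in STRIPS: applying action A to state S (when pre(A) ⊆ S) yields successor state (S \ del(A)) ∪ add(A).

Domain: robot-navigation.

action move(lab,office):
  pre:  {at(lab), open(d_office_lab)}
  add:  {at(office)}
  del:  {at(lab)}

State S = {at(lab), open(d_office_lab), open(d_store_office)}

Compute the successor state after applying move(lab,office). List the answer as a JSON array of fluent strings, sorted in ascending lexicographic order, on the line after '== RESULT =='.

Progress:
  pre ⊆ S: {at(lab), open(d_office_lab)} ⊆ S  — applicable
  S \ del = {open(d_office_lab), open(d_store_office)}
  ∪ add   = {at(office), open(d_office_lab), open(d_store_office)}

== RESULT ==
["at(office)", "open(d_office_lab)", "open(d_store_office)"]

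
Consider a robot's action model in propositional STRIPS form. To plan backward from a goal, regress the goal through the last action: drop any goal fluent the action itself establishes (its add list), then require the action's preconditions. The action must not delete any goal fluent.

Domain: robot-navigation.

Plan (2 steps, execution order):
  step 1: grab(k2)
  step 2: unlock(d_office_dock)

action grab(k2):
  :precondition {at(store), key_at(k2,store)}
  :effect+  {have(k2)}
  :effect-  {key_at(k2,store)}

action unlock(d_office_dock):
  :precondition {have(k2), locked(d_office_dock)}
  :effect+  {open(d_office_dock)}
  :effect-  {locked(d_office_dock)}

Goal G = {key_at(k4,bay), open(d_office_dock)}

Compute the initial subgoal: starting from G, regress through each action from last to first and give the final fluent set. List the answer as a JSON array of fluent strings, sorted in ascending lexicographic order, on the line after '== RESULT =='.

Regress step by step:
  through step 2 (unlock(d_office_dock)): drop {open(d_office_dock)}, keep {key_at(k4,bay)}, require {have(k2), locked(d_office_dock)}
    → {have(k2), key_at(k4,bay), locked(d_office_dock)}
  through step 1 (grab(k2)): drop {have(k2)}, keep {key_at(k4,bay), locked(d_office_dock)}, require {at(store), key_at(k2,store)}
    → {at(store), key_at(k2,store), key_at(k4,bay), locked(d_office_dock)}

== RESULT ==
["at(store)", "key_at(k2,store)", "key_at(k4,bay)", "locked(d_office_dock)"]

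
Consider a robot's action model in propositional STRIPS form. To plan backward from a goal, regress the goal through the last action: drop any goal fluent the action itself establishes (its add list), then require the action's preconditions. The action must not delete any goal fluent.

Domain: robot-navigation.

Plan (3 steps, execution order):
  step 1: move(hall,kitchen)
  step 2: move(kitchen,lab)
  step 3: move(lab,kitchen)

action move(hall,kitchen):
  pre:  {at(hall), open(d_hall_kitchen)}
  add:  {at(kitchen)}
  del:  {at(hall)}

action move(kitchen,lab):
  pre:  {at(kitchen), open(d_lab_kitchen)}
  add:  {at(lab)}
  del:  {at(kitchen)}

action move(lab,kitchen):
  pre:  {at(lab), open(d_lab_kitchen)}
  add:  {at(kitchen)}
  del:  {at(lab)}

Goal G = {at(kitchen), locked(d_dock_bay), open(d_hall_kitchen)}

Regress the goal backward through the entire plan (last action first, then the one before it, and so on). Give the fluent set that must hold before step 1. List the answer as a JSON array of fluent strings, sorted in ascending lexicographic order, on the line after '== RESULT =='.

Regress step by step:
  through step 3 (move(lab,kitchen)): drop {at(kitchen)}, keep {locked(d_dock_bay), open(d_hall_kitchen)}, require {at(lab), open(d_lab_kitchen)}
    → {at(lab), locked(d_dock_bay), open(d_hall_kitchen), open(d_lab_kitchen)}
  through step 2 (move(kitchen,lab)): drop {at(lab)}, keep {locked(d_dock_bay), open(d_hall_kitchen), open(d_lab_kitchen)}, require {at(kitchen), open(d_lab_kitchen)}
    → {at(kitchen), locked(d_dock_bay), open(d_hall_kitchen), open(d_lab_kitchen)}
  through step 1 (move(hall,kitchen)): drop {at(kitchen)}, keep {locked(d_dock_bay), open(d_hall_kitchen), open(d_lab_kitchen)}, require {at(hall), open(d_hall_kitchen)}
    → {at(hall), locked(d_dock_bay), open(d_hall_kitchen), open(d_lab_kitchen)}

== RESULT ==
["at(hall)", "locked(d_dock_bay)", "open(d_hall_kitchen)", "open(d_lab_kitchen)"]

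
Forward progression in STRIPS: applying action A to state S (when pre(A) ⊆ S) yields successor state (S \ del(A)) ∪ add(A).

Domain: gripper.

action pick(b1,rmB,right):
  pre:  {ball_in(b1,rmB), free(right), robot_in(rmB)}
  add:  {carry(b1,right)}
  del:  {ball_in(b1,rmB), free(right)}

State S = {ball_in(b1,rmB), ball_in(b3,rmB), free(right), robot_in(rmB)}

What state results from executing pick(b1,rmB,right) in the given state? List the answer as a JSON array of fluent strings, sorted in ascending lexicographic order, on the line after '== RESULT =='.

Progress:
  pre ⊆ S: {ball_in(b1,rmB), free(right), robot_in(rmB)} ⊆ S  — applicable
  S \ del = {ball_in(b3,rmB), robot_in(rmB)}
  ∪ add   = {ball_in(b3,rmB), carry(b1,right), robot_in(rmB)}

== RESULT ==
["ball_in(b3,rmB)", "carry(b1,right)", "robot_in(rmB)"]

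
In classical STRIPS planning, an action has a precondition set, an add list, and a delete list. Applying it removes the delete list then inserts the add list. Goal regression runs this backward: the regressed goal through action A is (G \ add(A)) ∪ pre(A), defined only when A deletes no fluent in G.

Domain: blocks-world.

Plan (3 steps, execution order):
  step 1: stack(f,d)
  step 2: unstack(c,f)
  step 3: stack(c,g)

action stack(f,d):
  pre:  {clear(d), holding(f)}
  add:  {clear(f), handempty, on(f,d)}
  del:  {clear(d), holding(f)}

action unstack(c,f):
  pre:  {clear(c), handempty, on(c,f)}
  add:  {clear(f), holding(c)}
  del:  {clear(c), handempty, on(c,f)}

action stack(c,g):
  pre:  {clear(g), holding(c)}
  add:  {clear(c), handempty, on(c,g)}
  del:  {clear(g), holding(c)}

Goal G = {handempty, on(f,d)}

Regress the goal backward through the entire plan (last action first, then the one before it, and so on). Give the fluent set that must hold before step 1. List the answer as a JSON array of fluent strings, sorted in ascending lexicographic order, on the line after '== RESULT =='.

Work backward from the goal:
  through step 3 (stack(c,g)): drop {handempty}, keep {on(f,d)}, require {clear(g), holding(c)}
    → {clear(g), holding(c), on(f,d)}
  through step 2 (unstack(c,f)): drop {holding(c)}, keep {clear(g), on(f,d)}, require {clear(c), handempty, on(c,f)}
    → {clear(c), clear(g), handempty, on(c,f), on(f,d)}
  through step 1 (stack(f,d)): drop {handempty, on(f,d)}, keep {clear(c), clear(g), on(c,f)}, require {clear(d), holding(f)}
    → {clear(c), clear(d), clear(g), holding(f), on(c,f)}

== RESULT ==
["clear(c)", "clear(d)", "clear(g)", "holding(f)", "on(c,f)"]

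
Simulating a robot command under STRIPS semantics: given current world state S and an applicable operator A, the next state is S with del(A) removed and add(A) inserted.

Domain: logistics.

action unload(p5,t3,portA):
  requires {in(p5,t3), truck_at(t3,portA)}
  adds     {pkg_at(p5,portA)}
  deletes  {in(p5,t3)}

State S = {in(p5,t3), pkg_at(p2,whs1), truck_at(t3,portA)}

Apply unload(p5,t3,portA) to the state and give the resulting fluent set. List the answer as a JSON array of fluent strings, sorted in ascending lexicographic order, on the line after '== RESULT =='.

Compute (S \ del) ∪ add:
  pre ⊆ S: {in(p5,t3), truck_at(t3,portA)} ⊆ S  — applicable
  S \ del = {pkg_at(p2,whs1), truck_at(t3,portA)}
  ∪ add   = {pkg_at(p2,whs1), pkg_at(p5,portA), truck_at(t3,portA)}

== RESULT ==
["pkg_at(p2,whs1)", "pkg_at(p5,portA)", "truck_at(t3,portA)"]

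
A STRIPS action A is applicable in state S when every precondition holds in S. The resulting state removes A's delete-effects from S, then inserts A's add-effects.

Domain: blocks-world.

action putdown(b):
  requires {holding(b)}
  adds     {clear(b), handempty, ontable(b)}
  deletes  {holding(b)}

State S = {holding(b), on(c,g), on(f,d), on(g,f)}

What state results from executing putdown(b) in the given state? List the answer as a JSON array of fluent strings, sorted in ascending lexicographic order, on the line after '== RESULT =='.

Compute (S \ del) ∪ add:
  pre ⊆ S: {holding(b)} ⊆ S  — applicable
  S \ del = {on(c,g), on(f,d), on(g,f)}
  ∪ add   = {clear(b), handempty, on(c,g), on(f,d), on(g,f), ontable(b)}

== RESULT ==
["clear(b)", "handempty", "on(c,g)", "on(f,d)", "on(g,f)", "ontable(b)"]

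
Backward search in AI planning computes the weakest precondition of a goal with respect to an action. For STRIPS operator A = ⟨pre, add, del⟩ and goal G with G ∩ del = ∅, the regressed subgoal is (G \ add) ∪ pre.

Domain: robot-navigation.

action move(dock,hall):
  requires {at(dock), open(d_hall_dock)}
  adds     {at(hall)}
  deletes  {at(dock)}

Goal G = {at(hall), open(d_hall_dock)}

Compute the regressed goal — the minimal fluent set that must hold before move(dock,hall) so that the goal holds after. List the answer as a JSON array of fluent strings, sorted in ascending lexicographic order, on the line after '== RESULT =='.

Compute (G \ add) ∪ pre:
  G ∩ del = {}  (empty — regression defined)
  G \ add = {at(hall), open(d_hall_dock)} \ {at(hall)} = {open(d_hall_dock)}
  ∪ pre   = {open(d_hall_dock)} ∪ {at(dock), open(d_hall_dock)}
          = {at(dock), open(d_hall_dock)}

== RESULT ==
["at(dock)", "open(d_hall_dock)"]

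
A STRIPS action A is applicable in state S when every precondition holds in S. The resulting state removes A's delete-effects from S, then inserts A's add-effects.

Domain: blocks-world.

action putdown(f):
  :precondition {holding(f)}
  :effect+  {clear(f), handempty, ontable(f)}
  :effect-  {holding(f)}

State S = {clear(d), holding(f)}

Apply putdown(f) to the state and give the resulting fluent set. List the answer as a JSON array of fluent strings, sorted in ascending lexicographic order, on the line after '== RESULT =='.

Progress:
  pre ⊆ S: {holding(f)} ⊆ S  — applicable
  S \ del = {clear(d)}
  ∪ add   = {clear(d), clear(f), handempty, ontable(f)}

== RESULT ==
["clear(d)", "clear(f)", "handempty", "ontable(f)"]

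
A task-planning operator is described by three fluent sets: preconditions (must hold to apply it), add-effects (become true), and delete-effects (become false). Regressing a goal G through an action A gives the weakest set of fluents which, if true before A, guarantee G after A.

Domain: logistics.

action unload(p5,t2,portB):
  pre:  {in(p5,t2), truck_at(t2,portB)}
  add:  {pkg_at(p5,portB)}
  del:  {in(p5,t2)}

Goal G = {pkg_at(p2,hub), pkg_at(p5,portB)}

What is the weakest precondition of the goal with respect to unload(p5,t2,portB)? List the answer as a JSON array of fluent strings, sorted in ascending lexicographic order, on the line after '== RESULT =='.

Compute (G \ add) ∪ pre:
  G ∩ del = {}  (empty — regression defined)
  G \ add = {pkg_at(p2,hub), pkg_at(p5,portB)} \ {pkg_at(p5,portB)} = {pkg_at(p2,hub)}
  ∪ pre   = {pkg_at(p2,hub)} ∪ {in(p5,t2), truck_at(t2,portB)}
          = {in(p5,t2), pkg_at(p2,hub), truck_at(t2,portB)}

== RESULT ==
["in(p5,t2)", "pkg_at(p2,hub)", "truck_at(t2,portB)"]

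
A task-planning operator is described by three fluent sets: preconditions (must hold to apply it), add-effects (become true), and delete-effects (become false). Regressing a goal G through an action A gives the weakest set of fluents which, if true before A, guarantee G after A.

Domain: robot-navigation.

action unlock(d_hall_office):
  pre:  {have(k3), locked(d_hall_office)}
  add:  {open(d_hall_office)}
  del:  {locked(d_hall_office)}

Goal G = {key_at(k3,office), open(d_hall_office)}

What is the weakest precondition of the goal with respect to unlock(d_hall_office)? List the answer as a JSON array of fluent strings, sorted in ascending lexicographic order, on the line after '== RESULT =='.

Regress:
  G ∩ del = {}  (empty — regression defined)
  G \ add = {key_at(k3,office), open(d_hall_office)} \ {open(d_hall_office)} = {key_at(k3,office)}
  ∪ pre   = {key_at(k3,office)} ∪ {have(k3), locked(d_hall_office)}
          = {have(k3), key_at(k3,office), locked(d_hall_office)}

== RESULT ==
["have(k3)", "key_at(k3,office)", "locked(d_hall_office)"]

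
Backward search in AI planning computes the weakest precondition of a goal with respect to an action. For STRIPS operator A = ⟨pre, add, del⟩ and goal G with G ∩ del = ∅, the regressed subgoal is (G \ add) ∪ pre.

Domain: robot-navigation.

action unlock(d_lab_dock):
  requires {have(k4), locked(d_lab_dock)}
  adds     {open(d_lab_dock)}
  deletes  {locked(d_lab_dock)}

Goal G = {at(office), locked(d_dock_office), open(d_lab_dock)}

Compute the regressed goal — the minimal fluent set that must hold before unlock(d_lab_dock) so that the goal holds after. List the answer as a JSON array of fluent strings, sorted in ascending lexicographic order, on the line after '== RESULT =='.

Compute (G \ add) ∪ pre:
  G ∩ del = {}  (empty — regression defined)
  G \ add = {at(office), locked(d_dock_office), open(d_lab_dock)} \ {open(d_lab_dock)} = {at(office), locked(d_dock_office)}
  ∪ pre   = {at(office), locked(d_dock_office)} ∪ {have(k4), locked(d_lab_dock)}
          = {at(office), have(k4), locked(d_dock_office), locked(d_lab_dock)}

== RESULT ==
["at(office)", "have(k4)", "locked(d_dock_office)", "locked(d_lab_dock)"]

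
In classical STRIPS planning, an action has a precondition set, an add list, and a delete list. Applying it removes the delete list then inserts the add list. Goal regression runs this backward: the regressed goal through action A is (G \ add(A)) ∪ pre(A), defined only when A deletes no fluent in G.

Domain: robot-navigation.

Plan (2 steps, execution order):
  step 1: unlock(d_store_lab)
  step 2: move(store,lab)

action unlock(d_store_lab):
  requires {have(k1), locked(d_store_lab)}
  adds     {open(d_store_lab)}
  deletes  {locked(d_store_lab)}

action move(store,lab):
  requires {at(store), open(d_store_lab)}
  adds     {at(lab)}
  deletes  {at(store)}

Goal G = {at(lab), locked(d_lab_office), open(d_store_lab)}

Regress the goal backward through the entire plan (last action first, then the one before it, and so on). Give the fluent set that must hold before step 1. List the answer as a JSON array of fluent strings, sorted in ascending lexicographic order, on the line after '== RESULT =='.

Work backward from the goal:
  through step 2 (move(store,lab)): drop {at(lab)}, keep {locked(d_lab_office), open(d_store_lab)}, require {at(store), open(d_store_lab)}
    → {at(store), locked(d_lab_office), open(d_store_lab)}
  through step 1 (unlock(d_store_lab)): drop {open(d_store_lab)}, keep {at(store), locked(d_lab_office)}, require {have(k1), locked(d_store_lab)}
    → {at(store), have(k1), locked(d_lab_office), locked(d_store_lab)}

== RESULT ==
["at(store)", "have(k1)", "locked(d_lab_office)", "locked(d_store_lab)"]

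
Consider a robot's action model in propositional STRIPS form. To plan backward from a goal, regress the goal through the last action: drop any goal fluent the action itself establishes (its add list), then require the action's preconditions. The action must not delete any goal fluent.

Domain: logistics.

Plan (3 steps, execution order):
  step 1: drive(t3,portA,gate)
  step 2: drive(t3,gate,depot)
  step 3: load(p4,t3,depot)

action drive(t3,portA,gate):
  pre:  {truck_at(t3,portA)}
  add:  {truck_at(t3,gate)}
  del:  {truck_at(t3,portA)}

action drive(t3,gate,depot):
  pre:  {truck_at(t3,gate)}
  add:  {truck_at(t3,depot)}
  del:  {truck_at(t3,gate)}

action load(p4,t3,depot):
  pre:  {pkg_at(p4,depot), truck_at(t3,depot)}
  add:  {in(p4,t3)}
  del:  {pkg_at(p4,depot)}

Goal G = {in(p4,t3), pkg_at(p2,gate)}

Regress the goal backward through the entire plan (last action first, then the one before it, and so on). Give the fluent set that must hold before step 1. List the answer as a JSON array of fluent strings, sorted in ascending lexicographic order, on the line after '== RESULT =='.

Regress step by step:
  through step 3 (load(p4,t3,depot)): drop {in(p4,t3)}, keep {pkg_at(p2,gate)}, require {pkg_at(p4,depot), truck_at(t3,depot)}
    → {pkg_at(p2,gate), pkg_at(p4,depot), truck_at(t3,depot)}
  through step 2 (drive(t3,gate,depot)): drop {truck_at(t3,depot)}, keep {pkg_at(p2,gate), pkg_at(p4,depot)}, require {truck_at(t3,gate)}
    → {pkg_at(p2,gate), pkg_at(p4,depot), truck_at(t3,gate)}
  through step 1 (drive(t3,portA,gate)): drop {truck_at(t3,gate)}, keep {pkg_at(p2,gate), pkg_at(p4,depot)}, require {truck_at(t3,portA)}
    → {pkg_at(p2,gate), pkg_at(p4,depot), truck_at(t3,portA)}

== RESULT ==
["pkg_at(p2,gate)", "pkg_at(p4,depot)", "truck_at(t3,portA)"]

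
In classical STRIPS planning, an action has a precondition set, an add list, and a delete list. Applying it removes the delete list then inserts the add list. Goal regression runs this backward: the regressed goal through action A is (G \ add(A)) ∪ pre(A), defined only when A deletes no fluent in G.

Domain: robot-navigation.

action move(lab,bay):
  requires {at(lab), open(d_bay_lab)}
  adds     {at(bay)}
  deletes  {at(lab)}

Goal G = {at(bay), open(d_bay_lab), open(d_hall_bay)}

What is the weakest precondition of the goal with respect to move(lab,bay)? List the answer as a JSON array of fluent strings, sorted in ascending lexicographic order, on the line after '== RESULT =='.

Compute (G \ add) ∪ pre:
  G ∩ del = {}  (empty — regression defined)
  G \ add = {at(bay), open(d_bay_lab), open(d_hall_bay)} \ {at(bay)} = {open(d_bay_lab), open(d_hall_bay)}
  ∪ pre   = {open(d_bay_lab), open(d_hall_bay)} ∪ {at(lab), open(d_bay_lab)}
          = {at(lab), open(d_bay_lab), open(d_hall_bay)}

== RESULT ==
["at(lab)", "open(d_bay_lab)", "open(d_hall_bay)"]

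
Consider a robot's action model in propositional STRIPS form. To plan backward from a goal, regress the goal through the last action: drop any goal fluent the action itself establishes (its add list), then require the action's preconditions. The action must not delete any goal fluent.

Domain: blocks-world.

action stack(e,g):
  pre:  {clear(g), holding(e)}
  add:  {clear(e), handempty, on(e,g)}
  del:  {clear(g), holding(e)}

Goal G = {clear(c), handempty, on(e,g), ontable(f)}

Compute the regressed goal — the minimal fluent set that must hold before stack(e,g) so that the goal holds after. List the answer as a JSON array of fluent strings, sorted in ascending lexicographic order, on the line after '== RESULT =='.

Regress:
  G ∩ del = {}  (empty — regression defined)
  G \ add = {clear(c), handempty, on(e,g), ontable(f)} \ {clear(e), handempty, on(e,g)} = {clear(c), ontable(f)}
  ∪ pre   = {clear(c), ontable(f)} ∪ {clear(g), holding(e)}
          = {clear(c), clear(g), holding(e), ontable(f)}

== RESULT ==
["clear(c)", "clear(g)", "holding(e)", "ontable(f)"]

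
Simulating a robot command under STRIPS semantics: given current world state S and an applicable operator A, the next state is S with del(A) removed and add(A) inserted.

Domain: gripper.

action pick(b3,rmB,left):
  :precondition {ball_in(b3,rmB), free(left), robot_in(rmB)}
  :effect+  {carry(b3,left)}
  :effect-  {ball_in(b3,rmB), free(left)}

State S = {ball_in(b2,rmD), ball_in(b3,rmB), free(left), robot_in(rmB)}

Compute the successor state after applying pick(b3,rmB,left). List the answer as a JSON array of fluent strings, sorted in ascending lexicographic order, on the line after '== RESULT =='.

Compute (S \ del) ∪ add:
  pre ⊆ S: {ball_in(b3,rmB), free(left), robot_in(rmB)} ⊆ S  — applicable
  S \ del = {ball_in(b2,rmD), robot_in(rmB)}
  ∪ add   = {ball_in(b2,rmD), carry(b3,left), robot_in(rmB)}

== RESULT ==
["ball_in(b2,rmD)", "carry(b3,left)", "robot_in(rmB)"]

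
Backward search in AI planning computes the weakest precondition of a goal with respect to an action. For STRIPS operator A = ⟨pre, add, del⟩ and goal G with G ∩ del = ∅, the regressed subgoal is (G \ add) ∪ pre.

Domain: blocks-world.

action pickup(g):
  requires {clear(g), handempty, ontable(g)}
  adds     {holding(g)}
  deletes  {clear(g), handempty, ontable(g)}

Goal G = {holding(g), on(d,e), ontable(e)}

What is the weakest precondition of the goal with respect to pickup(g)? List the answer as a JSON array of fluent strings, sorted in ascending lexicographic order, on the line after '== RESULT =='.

Regress:
  G ∩ del = {}  (empty — regression defined)
  G \ add = {holding(g), on(d,e), ontable(e)} \ {holding(g)} = {on(d,e), ontable(e)}
  ∪ pre   = {on(d,e), ontable(e)} ∪ {clear(g), handempty, ontable(g)}
          = {clear(g), handempty, on(d,e), ontable(e), ontable(g)}

== RESULT ==
["clear(g)", "handempty", "on(d,e)", "ontable(e)", "ontable(g)"]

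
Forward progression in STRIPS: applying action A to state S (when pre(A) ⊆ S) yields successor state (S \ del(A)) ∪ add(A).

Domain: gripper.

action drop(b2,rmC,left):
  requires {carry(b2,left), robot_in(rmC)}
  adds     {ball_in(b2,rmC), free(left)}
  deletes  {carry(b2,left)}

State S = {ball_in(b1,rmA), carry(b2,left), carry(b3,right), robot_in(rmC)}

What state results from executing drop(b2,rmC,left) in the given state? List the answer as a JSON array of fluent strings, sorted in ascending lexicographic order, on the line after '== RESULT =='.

Progress:
  pre ⊆ S: {carry(b2,left), robot_in(rmC)} ⊆ S  — applicable
  S \ del = {ball_in(b1,rmA), carry(b3,right), robot_in(rmC)}
  ∪ add   = {ball_in(b1,rmA), ball_in(b2,rmC), carry(b3,right), free(left), robot_in(rmC)}

== RESULT ==
["ball_in(b1,rmA)", "ball_in(b2,rmC)", "carry(b3,right)", "free(left)", "robot_in(rmC)"]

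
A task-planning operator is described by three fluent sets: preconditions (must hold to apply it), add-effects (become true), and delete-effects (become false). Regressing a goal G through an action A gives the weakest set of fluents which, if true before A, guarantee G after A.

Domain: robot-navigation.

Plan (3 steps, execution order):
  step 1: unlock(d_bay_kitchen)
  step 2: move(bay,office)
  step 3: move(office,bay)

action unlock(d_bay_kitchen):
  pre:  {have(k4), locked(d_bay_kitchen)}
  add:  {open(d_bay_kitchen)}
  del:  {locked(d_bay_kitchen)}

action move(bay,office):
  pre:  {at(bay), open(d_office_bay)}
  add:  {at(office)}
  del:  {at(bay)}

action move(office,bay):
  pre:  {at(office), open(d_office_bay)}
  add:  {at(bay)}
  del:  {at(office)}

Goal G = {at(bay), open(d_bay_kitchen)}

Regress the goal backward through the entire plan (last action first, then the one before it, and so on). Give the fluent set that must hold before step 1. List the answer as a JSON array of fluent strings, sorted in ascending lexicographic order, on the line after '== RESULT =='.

Work backward from the goal:
  through step 3 (move(office,bay)): drop {at(bay)}, keep {open(d_bay_kitchen)}, require {at(office), open(d_office_bay)}
    → {at(office), open(d_bay_kitchen), open(d_office_bay)}
  through step 2 (move(bay,office)): drop {at(office)}, keep {open(d_bay_kitchen), open(d_office_bay)}, require {at(bay), open(d_office_bay)}
    → {at(bay), open(d_bay_kitchen), open(d_office_bay)}
  through step 1 (unlock(d_bay_kitchen)): drop {open(d_bay_kitchen)}, keep {at(bay), open(d_office_bay)}, require {have(k4), locked(d_bay_kitchen)}
    → {at(bay), have(k4), locked(d_bay_kitchen), open(d_office_bay)}

== RESULT ==
["at(bay)", "have(k4)", "locked(d_bay_kitchen)", "open(d_office_bay)"]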